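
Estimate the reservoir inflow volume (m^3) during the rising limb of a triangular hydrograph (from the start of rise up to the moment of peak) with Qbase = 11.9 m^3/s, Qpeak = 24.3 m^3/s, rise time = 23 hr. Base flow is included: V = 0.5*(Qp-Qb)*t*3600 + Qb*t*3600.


V = 0.5*(24.3 - 11.9)*23*3600 + 11.9*23*3600 = 1.4987e+06 m^3


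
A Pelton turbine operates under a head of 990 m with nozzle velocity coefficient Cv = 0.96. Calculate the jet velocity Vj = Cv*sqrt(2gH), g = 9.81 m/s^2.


Vj = 0.96 * sqrt(2*9.81*990) = 133.7945 m/s


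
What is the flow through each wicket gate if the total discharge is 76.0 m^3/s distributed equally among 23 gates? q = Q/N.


q = 76.0 / 23 = 3.3043 m^3/s


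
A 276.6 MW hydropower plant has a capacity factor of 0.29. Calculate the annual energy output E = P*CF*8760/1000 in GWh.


E = 276.6 * 0.29 * 8760 / 1000 = 702.6746 GWh


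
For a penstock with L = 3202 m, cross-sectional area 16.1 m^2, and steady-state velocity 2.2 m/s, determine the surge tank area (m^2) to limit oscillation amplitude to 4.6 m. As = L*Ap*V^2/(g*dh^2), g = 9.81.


As = 3202 * 16.1 * 2.2^2 / (9.81 * 4.6^2) = 1202.0095 m^2


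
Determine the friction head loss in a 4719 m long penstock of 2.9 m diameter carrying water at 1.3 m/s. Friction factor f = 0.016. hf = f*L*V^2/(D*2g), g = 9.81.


hf = 0.016 * 4719 * 1.3^2 / (2.9 * 2 * 9.81) = 2.2426 m


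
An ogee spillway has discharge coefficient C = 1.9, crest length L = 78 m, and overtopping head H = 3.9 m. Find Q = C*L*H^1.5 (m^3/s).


Q = 1.9 * 78 * 3.9^1.5 = 1141.4190 m^3/s


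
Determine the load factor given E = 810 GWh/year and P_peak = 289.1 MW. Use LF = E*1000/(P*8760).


LF = 810 * 1000 / (289.1 * 8760) = 0.3198


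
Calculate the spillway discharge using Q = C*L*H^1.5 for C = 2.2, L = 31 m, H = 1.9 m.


Q = 2.2 * 31 * 1.9^1.5 = 178.6137 m^3/s


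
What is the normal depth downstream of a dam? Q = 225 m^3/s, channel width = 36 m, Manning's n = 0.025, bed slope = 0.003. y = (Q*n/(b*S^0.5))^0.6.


y = (225 * 0.025 / (36 * 0.003^0.5))^0.6 = 1.8757 m


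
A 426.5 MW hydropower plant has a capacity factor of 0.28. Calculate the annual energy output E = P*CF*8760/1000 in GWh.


E = 426.5 * 0.28 * 8760 / 1000 = 1046.1192 GWh


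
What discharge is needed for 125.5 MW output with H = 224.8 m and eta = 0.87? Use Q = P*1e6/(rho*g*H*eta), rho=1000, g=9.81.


Q = 125.5 * 1e6 / (1000 * 9.81 * 224.8 * 0.87) = 65.4123 m^3/s


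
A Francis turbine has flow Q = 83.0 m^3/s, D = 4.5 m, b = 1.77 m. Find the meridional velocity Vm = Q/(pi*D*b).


Vm = 83.0 / (pi * 4.5 * 1.77) = 3.3170 m/s


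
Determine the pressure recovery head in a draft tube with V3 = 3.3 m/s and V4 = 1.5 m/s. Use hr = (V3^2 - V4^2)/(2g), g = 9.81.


hr = (3.3^2 - 1.5^2) / (2*9.81) = 0.4404 m


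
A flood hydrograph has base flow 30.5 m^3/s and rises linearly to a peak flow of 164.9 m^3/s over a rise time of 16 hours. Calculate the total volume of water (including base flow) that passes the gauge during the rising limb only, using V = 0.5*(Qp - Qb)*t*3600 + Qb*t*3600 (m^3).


V = 0.5*(164.9 - 30.5)*16*3600 + 30.5*16*3600 = 5.6275e+06 m^3


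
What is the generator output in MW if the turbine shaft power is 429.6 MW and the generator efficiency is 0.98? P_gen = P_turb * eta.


P_gen = 429.6 * 0.98 = 421.0080 MW


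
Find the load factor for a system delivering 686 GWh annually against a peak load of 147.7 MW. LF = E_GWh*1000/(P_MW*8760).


LF = 686 * 1000 / (147.7 * 8760) = 0.5302


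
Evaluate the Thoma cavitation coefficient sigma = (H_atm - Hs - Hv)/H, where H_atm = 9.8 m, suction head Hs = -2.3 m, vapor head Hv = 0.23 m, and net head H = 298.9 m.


sigma = (9.8 - (-2.3) - 0.23) / 298.9 = 0.0397


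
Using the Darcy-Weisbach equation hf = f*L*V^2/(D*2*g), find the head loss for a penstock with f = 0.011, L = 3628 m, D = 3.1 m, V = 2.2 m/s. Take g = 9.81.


hf = 0.011 * 3628 * 2.2^2 / (3.1 * 2 * 9.81) = 3.1757 m


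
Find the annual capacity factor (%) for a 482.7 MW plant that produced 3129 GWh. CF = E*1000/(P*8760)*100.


CF = 3129 * 1000 / (482.7 * 8760) * 100 = 73.9987 %


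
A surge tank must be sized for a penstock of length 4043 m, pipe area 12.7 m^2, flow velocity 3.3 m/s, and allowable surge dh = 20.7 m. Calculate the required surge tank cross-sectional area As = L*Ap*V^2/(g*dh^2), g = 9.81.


As = 4043 * 12.7 * 3.3^2 / (9.81 * 20.7^2) = 133.0227 m^2


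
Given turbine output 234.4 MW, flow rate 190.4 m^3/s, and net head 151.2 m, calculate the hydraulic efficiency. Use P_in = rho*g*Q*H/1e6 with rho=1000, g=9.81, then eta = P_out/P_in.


P_in = 1000 * 9.81 * 190.4 * 151.2 / 1e6 = 282.4150 MW
eta = 234.4 / 282.4150 = 0.8300


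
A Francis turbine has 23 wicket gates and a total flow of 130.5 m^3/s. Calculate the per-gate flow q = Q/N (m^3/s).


q = 130.5 / 23 = 5.6739 m^3/s


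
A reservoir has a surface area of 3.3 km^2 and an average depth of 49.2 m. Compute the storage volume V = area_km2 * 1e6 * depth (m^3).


V = 3.3 * 1e6 * 49.2 = 1.6236e+08 m^3


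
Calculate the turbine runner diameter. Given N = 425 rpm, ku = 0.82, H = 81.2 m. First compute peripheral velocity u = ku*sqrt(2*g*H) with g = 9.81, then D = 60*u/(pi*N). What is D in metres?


u = 0.82 * sqrt(2*9.81*81.2) = 32.7297 m/s
D = 60 * 32.7297 / (pi * 425) = 1.4708 m


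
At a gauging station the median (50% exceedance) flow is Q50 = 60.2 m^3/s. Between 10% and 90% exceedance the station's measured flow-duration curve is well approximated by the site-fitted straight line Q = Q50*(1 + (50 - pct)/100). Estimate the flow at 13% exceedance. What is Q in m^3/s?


Q = 60.2 * (1 + (50 - 13)/100) = 82.4740 m^3/s


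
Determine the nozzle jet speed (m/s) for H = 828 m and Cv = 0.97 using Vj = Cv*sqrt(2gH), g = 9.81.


Vj = 0.97 * sqrt(2*9.81*828) = 123.6336 m/s


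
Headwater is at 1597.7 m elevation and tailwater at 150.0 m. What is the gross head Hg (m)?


Hg = 1597.7 - 150.0 = 1447.7000 m


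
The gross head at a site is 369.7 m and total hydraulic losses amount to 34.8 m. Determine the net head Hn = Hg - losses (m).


Hn = 369.7 - 34.8 = 334.9000 m


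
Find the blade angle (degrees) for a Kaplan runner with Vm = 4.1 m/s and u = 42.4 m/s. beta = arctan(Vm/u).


beta = arctan(4.1 / 42.4) = 5.5232 degrees


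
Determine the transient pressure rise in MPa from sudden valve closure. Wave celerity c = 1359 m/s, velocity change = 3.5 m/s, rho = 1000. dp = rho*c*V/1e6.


dp = 1000 * 1359 * 3.5 / 1e6 = 4.7565 MPa


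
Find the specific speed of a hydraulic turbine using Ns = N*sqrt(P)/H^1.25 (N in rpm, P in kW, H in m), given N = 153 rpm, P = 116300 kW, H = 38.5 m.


Ns = 153 * 116300^0.5 / 38.5^1.25 = 544.0707


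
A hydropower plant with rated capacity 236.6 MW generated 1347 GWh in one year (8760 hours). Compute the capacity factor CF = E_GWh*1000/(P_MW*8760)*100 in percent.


CF = 1347 * 1000 / (236.6 * 8760) * 100 = 64.9903 %


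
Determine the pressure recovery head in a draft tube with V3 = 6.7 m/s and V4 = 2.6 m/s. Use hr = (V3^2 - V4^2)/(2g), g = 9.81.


hr = (6.7^2 - 2.6^2) / (2*9.81) = 1.9434 m


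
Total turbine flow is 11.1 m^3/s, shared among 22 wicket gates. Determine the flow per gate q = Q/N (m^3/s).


q = 11.1 / 22 = 0.5045 m^3/s


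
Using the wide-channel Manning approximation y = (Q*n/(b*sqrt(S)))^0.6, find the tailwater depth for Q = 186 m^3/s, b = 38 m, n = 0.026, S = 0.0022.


y = (186 * 0.026 / (38 * 0.0022^0.5))^0.6 = 1.8201 m


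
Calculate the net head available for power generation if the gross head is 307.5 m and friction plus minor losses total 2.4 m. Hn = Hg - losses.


Hn = 307.5 - 2.4 = 305.1000 m


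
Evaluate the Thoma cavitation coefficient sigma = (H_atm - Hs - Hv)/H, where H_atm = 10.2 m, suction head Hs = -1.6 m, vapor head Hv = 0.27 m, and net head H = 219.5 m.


sigma = (10.2 - (-1.6) - 0.27) / 219.5 = 0.0525


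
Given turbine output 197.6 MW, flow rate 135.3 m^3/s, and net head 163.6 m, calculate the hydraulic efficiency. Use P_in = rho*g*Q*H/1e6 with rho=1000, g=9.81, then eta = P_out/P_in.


P_in = 1000 * 9.81 * 135.3 * 163.6 / 1e6 = 217.1451 MW
eta = 197.6 / 217.1451 = 0.9100


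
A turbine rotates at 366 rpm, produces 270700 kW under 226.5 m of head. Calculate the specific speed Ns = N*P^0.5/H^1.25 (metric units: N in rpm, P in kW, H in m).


Ns = 366 * 270700^0.5 / 226.5^1.25 = 216.7155


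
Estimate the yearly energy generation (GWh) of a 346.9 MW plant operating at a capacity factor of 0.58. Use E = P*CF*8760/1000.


E = 346.9 * 0.58 * 8760 / 1000 = 1762.5295 GWh


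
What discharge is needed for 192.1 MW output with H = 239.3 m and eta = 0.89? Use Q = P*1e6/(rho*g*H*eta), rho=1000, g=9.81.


Q = 192.1 * 1e6 / (1000 * 9.81 * 239.3 * 0.89) = 91.9445 m^3/s


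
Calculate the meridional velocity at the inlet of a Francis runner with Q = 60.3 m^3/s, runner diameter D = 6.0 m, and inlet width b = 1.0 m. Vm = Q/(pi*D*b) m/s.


Vm = 60.3 / (pi * 6.0 * 1.0) = 3.1990 m/s


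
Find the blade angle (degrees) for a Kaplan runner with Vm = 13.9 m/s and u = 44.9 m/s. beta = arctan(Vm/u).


beta = arctan(13.9 / 44.9) = 17.2013 degrees


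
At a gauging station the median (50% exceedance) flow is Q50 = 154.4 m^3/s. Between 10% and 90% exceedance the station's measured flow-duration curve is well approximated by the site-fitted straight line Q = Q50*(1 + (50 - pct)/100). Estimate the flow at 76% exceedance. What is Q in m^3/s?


Q = 154.4 * (1 + (50 - 76)/100) = 114.2560 m^3/s


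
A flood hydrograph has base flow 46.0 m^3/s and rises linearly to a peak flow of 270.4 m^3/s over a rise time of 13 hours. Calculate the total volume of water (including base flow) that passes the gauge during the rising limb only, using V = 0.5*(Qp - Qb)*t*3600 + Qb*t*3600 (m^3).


V = 0.5*(270.4 - 46.0)*13*3600 + 46.0*13*3600 = 7.4038e+06 m^3


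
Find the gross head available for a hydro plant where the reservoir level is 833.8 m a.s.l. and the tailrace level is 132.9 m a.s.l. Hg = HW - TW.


Hg = 833.8 - 132.9 = 700.9000 m


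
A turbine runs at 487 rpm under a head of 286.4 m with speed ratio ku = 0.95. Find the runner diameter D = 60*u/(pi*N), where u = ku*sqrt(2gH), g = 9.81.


u = 0.95 * sqrt(2*9.81*286.4) = 71.2131 m/s
D = 60 * 71.2131 / (pi * 487) = 2.7927 m


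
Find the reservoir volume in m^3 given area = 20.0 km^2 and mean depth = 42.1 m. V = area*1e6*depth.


V = 20.0 * 1e6 * 42.1 = 8.4200e+08 m^3


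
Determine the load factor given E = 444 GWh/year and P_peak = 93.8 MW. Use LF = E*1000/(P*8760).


LF = 444 * 1000 / (93.8 * 8760) = 0.5404


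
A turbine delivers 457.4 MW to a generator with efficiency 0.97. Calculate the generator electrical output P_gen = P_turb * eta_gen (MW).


P_gen = 457.4 * 0.97 = 443.6780 MW


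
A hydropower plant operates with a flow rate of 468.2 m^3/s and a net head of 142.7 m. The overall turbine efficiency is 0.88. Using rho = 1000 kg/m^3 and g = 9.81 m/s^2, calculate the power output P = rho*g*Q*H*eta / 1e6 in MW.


P = 1000 * 9.81 * 468.2 * 142.7 * 0.88 / 1e6 = 576.7758 MW


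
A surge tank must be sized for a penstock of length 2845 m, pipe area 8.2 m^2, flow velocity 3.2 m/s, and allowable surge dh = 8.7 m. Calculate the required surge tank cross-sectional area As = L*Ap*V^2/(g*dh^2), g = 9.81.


As = 2845 * 8.2 * 3.2^2 / (9.81 * 8.7^2) = 321.7278 m^2


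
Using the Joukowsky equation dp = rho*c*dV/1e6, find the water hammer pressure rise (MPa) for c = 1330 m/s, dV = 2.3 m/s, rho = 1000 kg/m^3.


dp = 1000 * 1330 * 2.3 / 1e6 = 3.0590 MPa


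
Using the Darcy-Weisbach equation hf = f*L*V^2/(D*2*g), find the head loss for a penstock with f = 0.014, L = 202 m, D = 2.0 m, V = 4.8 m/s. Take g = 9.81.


hf = 0.014 * 202 * 4.8^2 / (2.0 * 2 * 9.81) = 1.6605 m


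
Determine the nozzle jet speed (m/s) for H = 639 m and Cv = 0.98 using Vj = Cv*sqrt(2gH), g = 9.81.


Vj = 0.98 * sqrt(2*9.81*639) = 109.7302 m/s


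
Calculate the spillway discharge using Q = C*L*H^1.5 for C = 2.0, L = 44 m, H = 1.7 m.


Q = 2.0 * 44 * 1.7^1.5 = 195.0545 m^3/s


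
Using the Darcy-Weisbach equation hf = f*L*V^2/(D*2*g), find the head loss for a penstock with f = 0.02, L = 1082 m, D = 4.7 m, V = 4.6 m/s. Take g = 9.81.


hf = 0.02 * 1082 * 4.6^2 / (4.7 * 2 * 9.81) = 4.9656 m


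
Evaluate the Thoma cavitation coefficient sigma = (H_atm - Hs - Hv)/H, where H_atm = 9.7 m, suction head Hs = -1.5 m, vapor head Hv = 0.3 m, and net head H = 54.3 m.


sigma = (9.7 - (-1.5) - 0.3) / 54.3 = 0.2007


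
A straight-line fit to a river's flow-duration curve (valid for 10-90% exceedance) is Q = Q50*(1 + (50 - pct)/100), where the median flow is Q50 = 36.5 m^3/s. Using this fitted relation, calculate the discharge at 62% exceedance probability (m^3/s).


Q = 36.5 * (1 + (50 - 62)/100) = 32.1200 m^3/s


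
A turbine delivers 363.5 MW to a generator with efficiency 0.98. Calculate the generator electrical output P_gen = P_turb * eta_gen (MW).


P_gen = 363.5 * 0.98 = 356.2300 MW


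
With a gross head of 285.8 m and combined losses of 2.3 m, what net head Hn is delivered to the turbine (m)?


Hn = 285.8 - 2.3 = 283.5000 m


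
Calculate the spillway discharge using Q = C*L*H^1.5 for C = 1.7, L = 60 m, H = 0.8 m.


Q = 1.7 * 60 * 0.8^1.5 = 72.9853 m^3/s


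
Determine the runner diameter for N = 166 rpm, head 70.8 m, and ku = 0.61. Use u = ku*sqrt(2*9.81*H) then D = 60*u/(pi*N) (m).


u = 0.61 * sqrt(2*9.81*70.8) = 22.7351 m/s
D = 60 * 22.7351 / (pi * 166) = 2.6157 m


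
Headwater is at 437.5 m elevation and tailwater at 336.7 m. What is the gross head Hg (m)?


Hg = 437.5 - 336.7 = 100.8000 m


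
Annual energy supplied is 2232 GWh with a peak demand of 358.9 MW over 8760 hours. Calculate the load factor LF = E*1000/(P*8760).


LF = 2232 * 1000 / (358.9 * 8760) = 0.7099


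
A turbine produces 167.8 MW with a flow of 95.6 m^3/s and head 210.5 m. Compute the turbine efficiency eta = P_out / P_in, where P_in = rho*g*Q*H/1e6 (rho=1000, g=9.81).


P_in = 1000 * 9.81 * 95.6 * 210.5 / 1e6 = 197.4145 MW
eta = 167.8 / 197.4145 = 0.8500


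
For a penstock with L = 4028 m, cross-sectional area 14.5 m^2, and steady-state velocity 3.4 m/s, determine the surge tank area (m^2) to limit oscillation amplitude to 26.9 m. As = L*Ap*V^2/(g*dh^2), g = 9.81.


As = 4028 * 14.5 * 3.4^2 / (9.81 * 26.9^2) = 95.1134 m^2


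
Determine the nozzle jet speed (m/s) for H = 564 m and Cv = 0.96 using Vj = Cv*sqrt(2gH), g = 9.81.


Vj = 0.96 * sqrt(2*9.81*564) = 100.9858 m/s


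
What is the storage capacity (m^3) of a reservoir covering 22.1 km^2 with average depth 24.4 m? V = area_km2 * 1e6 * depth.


V = 22.1 * 1e6 * 24.4 = 5.3924e+08 m^3


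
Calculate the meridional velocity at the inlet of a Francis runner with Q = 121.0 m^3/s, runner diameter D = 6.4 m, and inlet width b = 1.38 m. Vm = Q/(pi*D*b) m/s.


Vm = 121.0 / (pi * 6.4 * 1.38) = 4.3609 m/s


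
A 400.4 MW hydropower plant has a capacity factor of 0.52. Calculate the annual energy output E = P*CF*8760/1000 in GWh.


E = 400.4 * 0.52 * 8760 / 1000 = 1823.9021 GWh


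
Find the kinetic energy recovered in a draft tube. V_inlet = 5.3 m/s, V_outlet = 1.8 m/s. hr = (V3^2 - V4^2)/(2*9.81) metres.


hr = (5.3^2 - 1.8^2) / (2*9.81) = 1.2666 m


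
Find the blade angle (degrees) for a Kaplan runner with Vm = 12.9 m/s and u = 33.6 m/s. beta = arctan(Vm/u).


beta = arctan(12.9 / 33.6) = 21.0032 degrees


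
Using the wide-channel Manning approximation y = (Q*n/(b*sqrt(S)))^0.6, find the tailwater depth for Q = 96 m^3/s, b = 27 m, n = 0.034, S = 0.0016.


y = (96 * 0.034 / (27 * 0.0016^0.5))^0.6 = 1.9418 m


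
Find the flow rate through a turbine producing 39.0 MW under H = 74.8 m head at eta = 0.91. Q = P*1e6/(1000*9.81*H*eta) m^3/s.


Q = 39.0 * 1e6 / (1000 * 9.81 * 74.8 * 0.91) = 58.4053 m^3/s


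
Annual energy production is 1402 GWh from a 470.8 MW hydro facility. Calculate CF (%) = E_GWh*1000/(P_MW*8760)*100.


CF = 1402 * 1000 / (470.8 * 8760) * 100 = 33.9944 %


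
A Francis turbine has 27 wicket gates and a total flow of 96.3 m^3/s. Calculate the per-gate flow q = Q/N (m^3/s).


q = 96.3 / 27 = 3.5667 m^3/s


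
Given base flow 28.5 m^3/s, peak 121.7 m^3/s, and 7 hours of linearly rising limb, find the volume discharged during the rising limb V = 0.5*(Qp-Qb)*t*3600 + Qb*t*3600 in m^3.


V = 0.5*(121.7 - 28.5)*7*3600 + 28.5*7*3600 = 1.8925e+06 m^3


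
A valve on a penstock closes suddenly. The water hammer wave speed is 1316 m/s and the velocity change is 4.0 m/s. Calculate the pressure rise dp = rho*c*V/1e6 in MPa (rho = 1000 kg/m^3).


dp = 1000 * 1316 * 4.0 / 1e6 = 5.2640 MPa


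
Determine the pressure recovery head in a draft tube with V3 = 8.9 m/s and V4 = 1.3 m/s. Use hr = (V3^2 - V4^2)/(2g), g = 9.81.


hr = (8.9^2 - 1.3^2) / (2*9.81) = 3.9511 m


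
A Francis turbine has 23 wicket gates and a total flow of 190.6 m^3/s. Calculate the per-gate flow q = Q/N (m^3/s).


q = 190.6 / 23 = 8.2870 m^3/s


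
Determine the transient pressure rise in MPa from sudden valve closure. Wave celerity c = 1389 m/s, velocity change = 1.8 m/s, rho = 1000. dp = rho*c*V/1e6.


dp = 1000 * 1389 * 1.8 / 1e6 = 2.5002 MPa


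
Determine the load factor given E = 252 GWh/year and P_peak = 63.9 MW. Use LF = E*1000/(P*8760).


LF = 252 * 1000 / (63.9 * 8760) = 0.4502


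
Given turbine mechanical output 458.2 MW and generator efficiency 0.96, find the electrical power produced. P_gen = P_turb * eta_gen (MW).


P_gen = 458.2 * 0.96 = 439.8720 MW


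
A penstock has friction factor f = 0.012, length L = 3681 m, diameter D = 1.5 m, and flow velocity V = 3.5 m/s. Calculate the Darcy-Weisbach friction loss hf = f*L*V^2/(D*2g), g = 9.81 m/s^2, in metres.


hf = 0.012 * 3681 * 3.5^2 / (1.5 * 2 * 9.81) = 18.3862 m


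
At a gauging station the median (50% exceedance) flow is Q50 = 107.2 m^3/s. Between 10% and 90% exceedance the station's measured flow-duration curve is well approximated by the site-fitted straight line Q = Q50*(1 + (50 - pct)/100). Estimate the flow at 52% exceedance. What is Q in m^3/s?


Q = 107.2 * (1 + (50 - 52)/100) = 105.0560 m^3/s


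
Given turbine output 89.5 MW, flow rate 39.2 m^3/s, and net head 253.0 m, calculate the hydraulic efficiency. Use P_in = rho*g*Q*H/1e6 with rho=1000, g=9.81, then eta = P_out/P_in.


P_in = 1000 * 9.81 * 39.2 * 253.0 / 1e6 = 97.2917 MW
eta = 89.5 / 97.2917 = 0.9199


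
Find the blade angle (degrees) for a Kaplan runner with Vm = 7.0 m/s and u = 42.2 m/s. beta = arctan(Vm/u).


beta = arctan(7.0 / 42.2) = 9.4183 degrees


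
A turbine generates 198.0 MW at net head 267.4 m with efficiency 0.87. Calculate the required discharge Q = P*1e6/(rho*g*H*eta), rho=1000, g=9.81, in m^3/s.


Q = 198.0 * 1e6 / (1000 * 9.81 * 267.4 * 0.87) = 86.7592 m^3/s


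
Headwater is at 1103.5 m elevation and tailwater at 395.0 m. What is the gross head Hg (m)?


Hg = 1103.5 - 395.0 = 708.5000 m


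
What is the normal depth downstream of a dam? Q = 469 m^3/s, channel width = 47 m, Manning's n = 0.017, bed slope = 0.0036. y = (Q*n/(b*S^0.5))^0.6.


y = (469 * 0.017 / (47 * 0.0036^0.5))^0.6 = 1.8656 m


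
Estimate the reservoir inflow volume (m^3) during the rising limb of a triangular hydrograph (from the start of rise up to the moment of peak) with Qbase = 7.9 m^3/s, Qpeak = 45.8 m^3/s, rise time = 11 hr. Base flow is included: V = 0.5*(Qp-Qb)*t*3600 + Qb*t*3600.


V = 0.5*(45.8 - 7.9)*11*3600 + 7.9*11*3600 = 1.0633e+06 m^3


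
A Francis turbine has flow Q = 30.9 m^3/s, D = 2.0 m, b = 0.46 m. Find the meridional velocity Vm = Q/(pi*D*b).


Vm = 30.9 / (pi * 2.0 * 0.46) = 10.6911 m/s


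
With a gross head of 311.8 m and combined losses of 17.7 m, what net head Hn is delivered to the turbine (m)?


Hn = 311.8 - 17.7 = 294.1000 m


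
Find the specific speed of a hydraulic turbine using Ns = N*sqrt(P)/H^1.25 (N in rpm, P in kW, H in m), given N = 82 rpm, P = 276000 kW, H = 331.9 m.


Ns = 82 * 276000^0.5 / 331.9^1.25 = 30.4095


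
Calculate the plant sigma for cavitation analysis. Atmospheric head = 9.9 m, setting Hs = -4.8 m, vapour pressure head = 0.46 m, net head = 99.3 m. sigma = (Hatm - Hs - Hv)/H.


sigma = (9.9 - (-4.8) - 0.46) / 99.3 = 0.1434


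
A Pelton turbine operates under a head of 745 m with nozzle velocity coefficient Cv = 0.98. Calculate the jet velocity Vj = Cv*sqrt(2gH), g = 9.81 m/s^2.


Vj = 0.98 * sqrt(2*9.81*745) = 118.4824 m/s


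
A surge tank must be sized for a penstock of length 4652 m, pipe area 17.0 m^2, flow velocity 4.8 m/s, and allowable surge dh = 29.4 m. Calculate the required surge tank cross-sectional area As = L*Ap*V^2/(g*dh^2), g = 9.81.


As = 4652 * 17.0 * 4.8^2 / (9.81 * 29.4^2) = 214.8857 m^2


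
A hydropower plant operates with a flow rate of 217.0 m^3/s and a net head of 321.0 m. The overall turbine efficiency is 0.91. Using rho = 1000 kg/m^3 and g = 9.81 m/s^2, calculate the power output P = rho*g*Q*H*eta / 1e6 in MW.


P = 1000 * 9.81 * 217.0 * 321.0 * 0.91 / 1e6 = 621.8350 MW


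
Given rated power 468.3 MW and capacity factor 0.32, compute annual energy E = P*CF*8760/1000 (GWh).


E = 468.3 * 0.32 * 8760 / 1000 = 1312.7386 GWh


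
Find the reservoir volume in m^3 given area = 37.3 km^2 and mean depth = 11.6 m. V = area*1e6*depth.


V = 37.3 * 1e6 * 11.6 = 4.3268e+08 m^3


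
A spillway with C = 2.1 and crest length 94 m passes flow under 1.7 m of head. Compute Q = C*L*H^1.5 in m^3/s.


Q = 2.1 * 94 * 1.7^1.5 = 437.5428 m^3/s


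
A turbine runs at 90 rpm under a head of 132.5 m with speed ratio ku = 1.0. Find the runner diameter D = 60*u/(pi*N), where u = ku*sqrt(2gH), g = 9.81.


u = 1.0 * sqrt(2*9.81*132.5) = 50.9868 m/s
D = 60 * 50.9868 / (pi * 90) = 10.8197 m


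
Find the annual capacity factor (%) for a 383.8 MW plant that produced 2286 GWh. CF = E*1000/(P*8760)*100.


CF = 2286 * 1000 / (383.8 * 8760) * 100 = 67.9935 %


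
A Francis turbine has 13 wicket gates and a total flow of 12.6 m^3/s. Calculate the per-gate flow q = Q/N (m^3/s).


q = 12.6 / 13 = 0.9692 m^3/s


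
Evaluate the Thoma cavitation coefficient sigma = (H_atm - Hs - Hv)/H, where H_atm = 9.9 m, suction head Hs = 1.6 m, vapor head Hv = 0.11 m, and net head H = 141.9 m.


sigma = (9.9 - 1.6 - 0.11) / 141.9 = 0.0577


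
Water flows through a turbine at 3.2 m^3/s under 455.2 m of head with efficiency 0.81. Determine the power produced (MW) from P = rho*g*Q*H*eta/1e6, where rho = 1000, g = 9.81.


P = 1000 * 9.81 * 3.2 * 455.2 * 0.81 / 1e6 = 11.5746 MW


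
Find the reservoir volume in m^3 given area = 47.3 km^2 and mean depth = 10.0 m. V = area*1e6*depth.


V = 47.3 * 1e6 * 10.0 = 4.7300e+08 m^3


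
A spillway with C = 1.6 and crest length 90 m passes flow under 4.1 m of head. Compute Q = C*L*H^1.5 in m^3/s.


Q = 1.6 * 90 * 4.1^1.5 = 1195.4689 m^3/s


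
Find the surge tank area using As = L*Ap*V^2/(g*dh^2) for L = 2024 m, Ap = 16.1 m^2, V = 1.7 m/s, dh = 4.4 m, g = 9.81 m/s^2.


As = 2024 * 16.1 * 1.7^2 / (9.81 * 4.4^2) = 495.8609 m^2


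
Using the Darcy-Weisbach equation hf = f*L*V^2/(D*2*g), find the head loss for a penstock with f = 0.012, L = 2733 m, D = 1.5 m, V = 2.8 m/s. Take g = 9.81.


hf = 0.012 * 2733 * 2.8^2 / (1.5 * 2 * 9.81) = 8.7367 m


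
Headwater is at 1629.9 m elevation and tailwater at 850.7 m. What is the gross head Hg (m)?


Hg = 1629.9 - 850.7 = 779.2000 m


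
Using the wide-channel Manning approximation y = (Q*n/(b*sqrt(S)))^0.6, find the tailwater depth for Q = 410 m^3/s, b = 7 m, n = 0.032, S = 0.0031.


y = (410 * 0.032 / (7 * 0.0031^0.5))^0.6 = 8.2469 m


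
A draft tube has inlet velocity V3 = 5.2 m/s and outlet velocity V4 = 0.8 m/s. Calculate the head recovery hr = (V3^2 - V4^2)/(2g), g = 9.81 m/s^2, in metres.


hr = (5.2^2 - 0.8^2) / (2*9.81) = 1.3456 m


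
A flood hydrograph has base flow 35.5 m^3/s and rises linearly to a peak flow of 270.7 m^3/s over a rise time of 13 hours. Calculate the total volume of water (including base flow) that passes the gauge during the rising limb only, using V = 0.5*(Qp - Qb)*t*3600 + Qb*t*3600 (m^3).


V = 0.5*(270.7 - 35.5)*13*3600 + 35.5*13*3600 = 7.1651e+06 m^3


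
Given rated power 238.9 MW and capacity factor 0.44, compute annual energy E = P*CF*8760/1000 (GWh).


E = 238.9 * 0.44 * 8760 / 1000 = 920.8162 GWh


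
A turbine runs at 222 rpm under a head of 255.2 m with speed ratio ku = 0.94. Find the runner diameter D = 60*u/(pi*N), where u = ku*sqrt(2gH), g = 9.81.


u = 0.94 * sqrt(2*9.81*255.2) = 66.5147 m/s
D = 60 * 66.5147 / (pi * 222) = 5.7222 m


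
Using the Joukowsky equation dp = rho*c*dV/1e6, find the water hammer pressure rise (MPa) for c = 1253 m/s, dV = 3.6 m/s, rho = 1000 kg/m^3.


dp = 1000 * 1253 * 3.6 / 1e6 = 4.5108 MPa


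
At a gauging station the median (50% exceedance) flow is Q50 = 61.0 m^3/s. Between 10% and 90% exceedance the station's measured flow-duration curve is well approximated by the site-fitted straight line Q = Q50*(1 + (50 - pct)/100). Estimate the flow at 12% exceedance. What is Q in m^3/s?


Q = 61.0 * (1 + (50 - 12)/100) = 84.1800 m^3/s


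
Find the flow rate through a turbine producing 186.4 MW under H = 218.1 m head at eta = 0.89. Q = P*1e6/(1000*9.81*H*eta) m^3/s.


Q = 186.4 * 1e6 / (1000 * 9.81 * 218.1 * 0.89) = 97.8884 m^3/s


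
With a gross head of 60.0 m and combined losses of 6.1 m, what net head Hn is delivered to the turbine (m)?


Hn = 60.0 - 6.1 = 53.9000 m


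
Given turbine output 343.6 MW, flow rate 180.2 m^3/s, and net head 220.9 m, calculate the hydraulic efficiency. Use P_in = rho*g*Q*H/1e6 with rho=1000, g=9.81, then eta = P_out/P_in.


P_in = 1000 * 9.81 * 180.2 * 220.9 / 1e6 = 390.4986 MW
eta = 343.6 / 390.4986 = 0.8799


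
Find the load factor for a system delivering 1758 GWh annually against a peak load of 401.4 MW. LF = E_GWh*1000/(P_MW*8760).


LF = 1758 * 1000 / (401.4 * 8760) = 0.5000


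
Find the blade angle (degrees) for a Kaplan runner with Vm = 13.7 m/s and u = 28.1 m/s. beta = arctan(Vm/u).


beta = arctan(13.7 / 28.1) = 25.9913 degrees


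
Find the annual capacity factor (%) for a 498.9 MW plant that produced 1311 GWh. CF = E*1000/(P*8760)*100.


CF = 1311 * 1000 / (498.9 * 8760) * 100 = 29.9975 %


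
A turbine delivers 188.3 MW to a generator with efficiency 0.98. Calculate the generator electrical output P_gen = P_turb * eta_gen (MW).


P_gen = 188.3 * 0.98 = 184.5340 MW


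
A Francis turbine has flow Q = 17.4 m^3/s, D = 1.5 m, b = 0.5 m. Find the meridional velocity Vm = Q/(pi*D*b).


Vm = 17.4 / (pi * 1.5 * 0.5) = 7.3848 m/s


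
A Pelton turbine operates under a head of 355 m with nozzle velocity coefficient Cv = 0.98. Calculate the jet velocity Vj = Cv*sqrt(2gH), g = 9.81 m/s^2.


Vj = 0.98 * sqrt(2*9.81*355) = 81.7880 m/s


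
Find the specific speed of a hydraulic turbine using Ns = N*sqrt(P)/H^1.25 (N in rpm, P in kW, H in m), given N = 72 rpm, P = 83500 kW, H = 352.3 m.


Ns = 72 * 83500^0.5 / 352.3^1.25 = 13.6312


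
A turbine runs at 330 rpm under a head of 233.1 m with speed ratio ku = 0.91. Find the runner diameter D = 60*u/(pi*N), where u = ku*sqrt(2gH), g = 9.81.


u = 0.91 * sqrt(2*9.81*233.1) = 61.5406 m/s
D = 60 * 61.5406 / (pi * 330) = 3.5616 m


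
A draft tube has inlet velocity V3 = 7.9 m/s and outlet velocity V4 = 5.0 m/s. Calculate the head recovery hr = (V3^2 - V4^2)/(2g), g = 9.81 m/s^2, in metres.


hr = (7.9^2 - 5.0^2) / (2*9.81) = 1.9067 m


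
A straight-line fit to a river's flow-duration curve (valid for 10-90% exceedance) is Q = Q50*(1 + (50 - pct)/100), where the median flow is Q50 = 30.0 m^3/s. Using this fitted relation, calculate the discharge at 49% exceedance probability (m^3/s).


Q = 30.0 * (1 + (50 - 49)/100) = 30.3000 m^3/s


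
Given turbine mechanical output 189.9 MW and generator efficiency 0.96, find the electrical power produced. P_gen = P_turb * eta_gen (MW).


P_gen = 189.9 * 0.96 = 182.3040 MW


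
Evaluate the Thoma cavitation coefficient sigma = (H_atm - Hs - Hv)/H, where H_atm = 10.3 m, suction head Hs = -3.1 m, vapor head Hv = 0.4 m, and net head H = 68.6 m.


sigma = (10.3 - (-3.1) - 0.4) / 68.6 = 0.1895


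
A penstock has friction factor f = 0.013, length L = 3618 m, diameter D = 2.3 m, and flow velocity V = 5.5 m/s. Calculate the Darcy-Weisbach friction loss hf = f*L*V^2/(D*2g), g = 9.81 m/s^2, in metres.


hf = 0.013 * 3618 * 5.5^2 / (2.3 * 2 * 9.81) = 31.5290 m


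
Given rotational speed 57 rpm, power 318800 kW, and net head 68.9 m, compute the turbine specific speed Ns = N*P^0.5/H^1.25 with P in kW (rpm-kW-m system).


Ns = 57 * 318800^0.5 / 68.9^1.25 = 162.1287


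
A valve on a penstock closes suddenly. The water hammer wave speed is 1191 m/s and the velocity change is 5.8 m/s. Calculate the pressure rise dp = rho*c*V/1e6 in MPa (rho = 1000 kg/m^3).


dp = 1000 * 1191 * 5.8 / 1e6 = 6.9078 MPa


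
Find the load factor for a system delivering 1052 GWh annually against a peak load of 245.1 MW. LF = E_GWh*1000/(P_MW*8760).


LF = 1052 * 1000 / (245.1 * 8760) = 0.4900


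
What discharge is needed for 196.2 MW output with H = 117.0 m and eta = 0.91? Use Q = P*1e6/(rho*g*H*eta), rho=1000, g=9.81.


Q = 196.2 * 1e6 / (1000 * 9.81 * 117.0 * 0.91) = 187.8463 m^3/s


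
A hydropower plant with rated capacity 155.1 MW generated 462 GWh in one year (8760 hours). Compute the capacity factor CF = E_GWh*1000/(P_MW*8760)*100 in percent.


CF = 462 * 1000 / (155.1 * 8760) * 100 = 34.0037 %


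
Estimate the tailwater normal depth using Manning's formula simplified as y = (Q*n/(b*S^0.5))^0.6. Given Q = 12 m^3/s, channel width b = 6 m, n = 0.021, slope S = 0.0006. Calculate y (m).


y = (12 * 0.021 / (6 * 0.0006^0.5))^0.6 = 1.3820 m


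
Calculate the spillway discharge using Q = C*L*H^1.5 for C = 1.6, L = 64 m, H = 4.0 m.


Q = 1.6 * 64 * 4.0^1.5 = 819.2000 m^3/s


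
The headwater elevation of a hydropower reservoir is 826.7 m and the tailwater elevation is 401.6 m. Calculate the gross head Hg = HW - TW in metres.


Hg = 826.7 - 401.6 = 425.1000 m


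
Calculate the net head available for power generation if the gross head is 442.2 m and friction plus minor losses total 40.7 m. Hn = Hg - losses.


Hn = 442.2 - 40.7 = 401.5000 m


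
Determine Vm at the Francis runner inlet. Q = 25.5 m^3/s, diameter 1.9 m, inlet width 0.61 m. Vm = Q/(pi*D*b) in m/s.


Vm = 25.5 / (pi * 1.9 * 0.61) = 7.0034 m/s


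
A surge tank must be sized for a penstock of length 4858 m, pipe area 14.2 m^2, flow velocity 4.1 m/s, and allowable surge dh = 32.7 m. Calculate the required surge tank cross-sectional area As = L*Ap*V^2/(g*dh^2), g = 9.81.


As = 4858 * 14.2 * 4.1^2 / (9.81 * 32.7^2) = 110.5475 m^2


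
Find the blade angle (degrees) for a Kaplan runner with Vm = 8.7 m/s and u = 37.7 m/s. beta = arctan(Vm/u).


beta = arctan(8.7 / 37.7) = 12.9946 degrees


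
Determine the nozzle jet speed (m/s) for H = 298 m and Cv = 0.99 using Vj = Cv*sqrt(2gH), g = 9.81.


Vj = 0.99 * sqrt(2*9.81*298) = 75.6995 m/s


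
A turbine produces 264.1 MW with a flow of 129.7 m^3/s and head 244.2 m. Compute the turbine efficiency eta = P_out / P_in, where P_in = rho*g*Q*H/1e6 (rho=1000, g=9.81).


P_in = 1000 * 9.81 * 129.7 * 244.2 / 1e6 = 310.7096 MW
eta = 264.1 / 310.7096 = 0.8500


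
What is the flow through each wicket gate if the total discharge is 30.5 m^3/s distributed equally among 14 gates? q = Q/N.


q = 30.5 / 14 = 2.1786 m^3/s


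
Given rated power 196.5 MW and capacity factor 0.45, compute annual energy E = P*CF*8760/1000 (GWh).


E = 196.5 * 0.45 * 8760 / 1000 = 774.6030 GWh


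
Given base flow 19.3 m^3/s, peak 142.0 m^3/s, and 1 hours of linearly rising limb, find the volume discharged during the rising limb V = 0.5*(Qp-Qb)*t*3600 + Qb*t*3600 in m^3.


V = 0.5*(142.0 - 19.3)*1*3600 + 19.3*1*3600 = 290340.0000 m^3


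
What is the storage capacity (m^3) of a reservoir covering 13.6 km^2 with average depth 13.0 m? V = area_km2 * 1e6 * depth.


V = 13.6 * 1e6 * 13.0 = 1.7680e+08 m^3


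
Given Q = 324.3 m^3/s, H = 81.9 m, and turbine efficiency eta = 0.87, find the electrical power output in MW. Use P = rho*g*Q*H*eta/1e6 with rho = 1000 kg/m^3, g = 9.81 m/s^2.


P = 1000 * 9.81 * 324.3 * 81.9 * 0.87 / 1e6 = 226.6831 MW


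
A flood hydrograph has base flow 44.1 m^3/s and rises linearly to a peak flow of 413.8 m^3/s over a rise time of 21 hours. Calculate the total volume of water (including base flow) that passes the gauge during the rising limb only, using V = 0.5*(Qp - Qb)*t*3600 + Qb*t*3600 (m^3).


V = 0.5*(413.8 - 44.1)*21*3600 + 44.1*21*3600 = 1.7309e+07 m^3


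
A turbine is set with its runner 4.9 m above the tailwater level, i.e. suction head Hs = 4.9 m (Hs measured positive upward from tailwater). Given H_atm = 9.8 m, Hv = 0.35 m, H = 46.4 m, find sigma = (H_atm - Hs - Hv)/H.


sigma = (9.8 - 4.9 - 0.35) / 46.4 = 0.0981


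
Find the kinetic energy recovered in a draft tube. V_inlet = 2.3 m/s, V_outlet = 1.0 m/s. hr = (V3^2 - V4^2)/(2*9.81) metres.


hr = (2.3^2 - 1.0^2) / (2*9.81) = 0.2187 m


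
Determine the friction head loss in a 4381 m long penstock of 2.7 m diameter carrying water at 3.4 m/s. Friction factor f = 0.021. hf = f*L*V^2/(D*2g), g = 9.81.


hf = 0.021 * 4381 * 3.4^2 / (2.7 * 2 * 9.81) = 20.0765 m


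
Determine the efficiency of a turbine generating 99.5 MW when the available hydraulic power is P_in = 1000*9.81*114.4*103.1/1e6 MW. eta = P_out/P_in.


P_in = 1000 * 9.81 * 114.4 * 103.1 / 1e6 = 115.7054 MW
eta = 99.5 / 115.7054 = 0.8599


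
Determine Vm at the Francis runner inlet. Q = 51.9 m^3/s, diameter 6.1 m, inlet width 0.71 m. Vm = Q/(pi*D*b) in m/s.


Vm = 51.9 / (pi * 6.1 * 0.71) = 3.8144 m/s


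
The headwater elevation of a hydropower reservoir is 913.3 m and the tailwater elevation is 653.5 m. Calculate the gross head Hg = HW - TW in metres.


Hg = 913.3 - 653.5 = 259.8000 m


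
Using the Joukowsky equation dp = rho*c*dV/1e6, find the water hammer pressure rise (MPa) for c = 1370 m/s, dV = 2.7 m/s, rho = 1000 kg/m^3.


dp = 1000 * 1370 * 2.7 / 1e6 = 3.6990 MPa


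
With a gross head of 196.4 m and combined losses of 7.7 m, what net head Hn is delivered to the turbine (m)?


Hn = 196.4 - 7.7 = 188.7000 m


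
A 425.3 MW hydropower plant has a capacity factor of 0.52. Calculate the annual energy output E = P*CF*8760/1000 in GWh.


E = 425.3 * 0.52 * 8760 / 1000 = 1937.3266 GWh


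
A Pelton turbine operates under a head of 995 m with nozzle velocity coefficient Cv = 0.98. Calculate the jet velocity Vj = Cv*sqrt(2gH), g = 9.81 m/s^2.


Vj = 0.98 * sqrt(2*9.81*995) = 136.9264 m/s


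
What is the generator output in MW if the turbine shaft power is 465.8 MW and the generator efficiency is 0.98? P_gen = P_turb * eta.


P_gen = 465.8 * 0.98 = 456.4840 MW


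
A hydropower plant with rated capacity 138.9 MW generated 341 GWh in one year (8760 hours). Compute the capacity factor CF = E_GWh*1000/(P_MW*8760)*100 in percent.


CF = 341 * 1000 / (138.9 * 8760) * 100 = 28.0252 %


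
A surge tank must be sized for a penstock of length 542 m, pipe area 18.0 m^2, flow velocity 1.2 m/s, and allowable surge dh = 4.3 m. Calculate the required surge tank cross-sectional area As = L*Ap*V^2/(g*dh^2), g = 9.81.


As = 542 * 18.0 * 1.2^2 / (9.81 * 4.3^2) = 77.4512 m^2


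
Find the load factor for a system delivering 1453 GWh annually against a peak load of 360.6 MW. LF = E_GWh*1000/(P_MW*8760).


LF = 1453 * 1000 / (360.6 * 8760) = 0.4600


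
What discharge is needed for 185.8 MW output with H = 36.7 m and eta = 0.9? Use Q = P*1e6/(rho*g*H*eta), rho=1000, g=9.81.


Q = 185.8 * 1e6 / (1000 * 9.81 * 36.7 * 0.9) = 573.4138 m^3/s


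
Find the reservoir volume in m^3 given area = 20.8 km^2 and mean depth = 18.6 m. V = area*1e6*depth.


V = 20.8 * 1e6 * 18.6 = 3.8688e+08 m^3


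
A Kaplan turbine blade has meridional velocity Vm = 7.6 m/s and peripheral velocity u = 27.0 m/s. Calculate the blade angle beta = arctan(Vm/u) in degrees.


beta = arctan(7.6 / 27.0) = 15.7209 degrees


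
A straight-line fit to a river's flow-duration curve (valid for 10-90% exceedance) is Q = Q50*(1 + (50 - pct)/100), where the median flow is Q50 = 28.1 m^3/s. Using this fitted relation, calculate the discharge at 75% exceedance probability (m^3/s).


Q = 28.1 * (1 + (50 - 75)/100) = 21.0750 m^3/s


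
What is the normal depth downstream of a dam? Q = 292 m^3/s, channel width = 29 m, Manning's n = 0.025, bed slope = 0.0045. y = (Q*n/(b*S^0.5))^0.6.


y = (292 * 0.025 / (29 * 0.0045^0.5))^0.6 = 2.2110 m


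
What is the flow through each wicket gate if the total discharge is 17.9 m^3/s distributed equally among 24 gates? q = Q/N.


q = 17.9 / 24 = 0.7458 m^3/s


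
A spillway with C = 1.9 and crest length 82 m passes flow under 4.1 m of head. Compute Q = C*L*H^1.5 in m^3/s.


Q = 1.9 * 82 * 4.1^1.5 = 1293.4309 m^3/s


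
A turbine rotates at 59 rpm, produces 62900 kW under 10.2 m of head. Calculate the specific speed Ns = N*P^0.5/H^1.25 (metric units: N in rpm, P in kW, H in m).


Ns = 59 * 62900^0.5 / 10.2^1.25 = 811.7590


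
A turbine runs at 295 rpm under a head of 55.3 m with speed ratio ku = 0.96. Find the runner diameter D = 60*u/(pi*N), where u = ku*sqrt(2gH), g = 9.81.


u = 0.96 * sqrt(2*9.81*55.3) = 31.6216 m/s
D = 60 * 31.6216 / (pi * 295) = 2.0472 m


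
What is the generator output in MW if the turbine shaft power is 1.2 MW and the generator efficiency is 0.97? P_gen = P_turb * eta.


P_gen = 1.2 * 0.97 = 1.1640 MW


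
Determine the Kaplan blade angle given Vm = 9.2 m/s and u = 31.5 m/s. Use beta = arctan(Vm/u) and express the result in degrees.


beta = arctan(9.2 / 31.5) = 16.2812 degrees


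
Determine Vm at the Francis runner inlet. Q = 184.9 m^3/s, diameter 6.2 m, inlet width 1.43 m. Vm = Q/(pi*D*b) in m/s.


Vm = 184.9 / (pi * 6.2 * 1.43) = 6.6383 m/s


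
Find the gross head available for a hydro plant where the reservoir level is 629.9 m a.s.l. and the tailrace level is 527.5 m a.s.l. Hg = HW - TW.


Hg = 629.9 - 527.5 = 102.4000 m


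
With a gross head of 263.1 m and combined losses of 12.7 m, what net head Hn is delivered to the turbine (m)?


Hn = 263.1 - 12.7 = 250.4000 m


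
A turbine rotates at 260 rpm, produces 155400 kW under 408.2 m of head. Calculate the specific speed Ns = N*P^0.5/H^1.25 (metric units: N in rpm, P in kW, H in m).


Ns = 260 * 155400^0.5 / 408.2^1.25 = 55.8609


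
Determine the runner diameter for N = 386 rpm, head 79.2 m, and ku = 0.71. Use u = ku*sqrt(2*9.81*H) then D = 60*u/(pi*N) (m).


u = 0.71 * sqrt(2*9.81*79.2) = 27.9879 m/s
D = 60 * 27.9879 / (pi * 386) = 1.3848 m


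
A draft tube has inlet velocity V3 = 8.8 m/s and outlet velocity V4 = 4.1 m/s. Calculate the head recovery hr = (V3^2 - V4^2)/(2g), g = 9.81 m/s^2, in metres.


hr = (8.8^2 - 4.1^2) / (2*9.81) = 3.0902 m


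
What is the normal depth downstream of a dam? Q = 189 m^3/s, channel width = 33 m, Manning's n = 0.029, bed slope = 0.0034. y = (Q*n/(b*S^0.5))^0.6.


y = (189 * 0.029 / (33 * 0.0034^0.5))^0.6 = 1.8740 m
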